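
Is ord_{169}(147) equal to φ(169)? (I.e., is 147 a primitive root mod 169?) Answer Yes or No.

No

φ(169) = φ(13^2) = 13·(13−1) = 156 = 2^2 · 3 · 13.
Test 147^(156/q) mod 169 for each prime factor q of 156:
147^78 ≡ 1 (mod 169)  [q = 2: ≡ 1 ✗]
147^52 ≡ 22 (mod 169)  [q = 3: ≢ 1 ✓]
147^12 ≡ 1 (mod 169)  [q = 13: ≡ 1 ✗]
Since 147^78 ≡ 1, the order of 147 divides 78 < 156, so 147 is not a primitive root.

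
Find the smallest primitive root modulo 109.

6

φ(109) = 109 − 1 = 108 = 2^2 · 3^3.
Test candidates g = 2, 3, … against the prime factors q ∈ {2, 3} of φ(109): g is a generator iff g^(108/q) ≢ 1 for every such q.
g = 2: 2^54 ≡ 108; 2^36 ≡ 1 — hits 1, so not a primitive root.
g = 3: 3^54 ≡ 1 — hits 1, so not a primitive root.
g = 4: 4^54 ≡ 1 — hits 1, so not a primitive root.
g = 5: 5^54 ≡ 1 — hits 1, so not a primitive root.
g = 6: 6^54 ≡ 108; 6^36 ≡ 63 — none is 1, so 6 is a primitive root.
The smallest primitive root modulo 109 is 6.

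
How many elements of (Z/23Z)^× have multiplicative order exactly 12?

0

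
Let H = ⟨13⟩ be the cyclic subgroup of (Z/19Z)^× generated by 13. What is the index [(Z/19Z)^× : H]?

The order of 13 must divide φ(19) = 19 − 1 = 18 = 2 · 3^2.
Divisors of 18: 1, 2, 3, 6, 9, 18.
Test each divisor d:
13^1 ≡ 13
13^2 ≡ 17
13^3 ≡ 12
13^6 ≡ 11
13^9 ≡ 18
13^18 ≡ 1
The order of 13 is 18, so the subgroup it generates has 18 elements.
Index = |(Z/19Z)^×| / |⟨13⟩| = 18 / 18 = 1.

1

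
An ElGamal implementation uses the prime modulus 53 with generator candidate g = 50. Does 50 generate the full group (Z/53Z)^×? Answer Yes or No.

Yes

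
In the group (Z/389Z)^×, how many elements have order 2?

1

φ(389) = 389 − 1 = 388 = 2^2 · 97.
(Z/389Z)^× is cyclic (|G| = 388); a cyclic group of order m has exactly φ(d) elements of each order d | m, and none otherwise.
2 | 388, and φ(2) = 2 − 1 = 1.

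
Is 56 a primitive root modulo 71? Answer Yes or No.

φ(71) = 71 − 1 = 70 = 2 · 5 · 7.
56 is a primitive root mod 71 iff 56^(φ(71)/q) ≢ 1 for every prime q | φ(71), i.e. q ∈ {2, 5, 7}.
56^35 ≡ 70 (mod 71)  [q = 2: ≢ 1 ✓]
56^14 ≡ 25 (mod 71)  [q = 5: ≢ 1 ✓]
56^10 ≡ 48 (mod 71)  [q = 7: ≢ 1 ✓]
All checks pass, so 56 has order 70 and is a primitive root modulo 71.

Yes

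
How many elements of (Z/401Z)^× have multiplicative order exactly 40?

φ(401) = 401 − 1 = 400 = 2^4 · 5^2.
Since (Z/401Z)^× is cyclic of order 400, the number of elements of order d is φ(d) when d | 400 and 0 otherwise.
40 = 2^3 · 5 divides 400, and φ(40) = 16.

16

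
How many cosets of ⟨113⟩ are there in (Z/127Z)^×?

2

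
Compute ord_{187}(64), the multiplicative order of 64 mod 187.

Since 64 ∈ (Z/187Z)^×, its order divides φ(187) = φ(11·17) = (11−1)·(17−1) = 10·16 = 160 = 2^5 · 5.
Divisors of 160: 1, 2, 4, 5, 8, 10, 16, 20, 32, 40, 80, 160.
Check 64^d mod 187 for each divisor in increasing order:
64^1 ≡ 64 (mod 187)
64^2 ≡ 169 (mod 187)
64^4 ≡ 137 (mod 187)
64^5 ≡ 166 (mod 187)
64^8 ≡ 69 (mod 187)
64^10 ≡ 67 (mod 187)
64^16 ≡ 86 (mod 187)
64^20 ≡ 1 (mod 187) ✓
Therefore the multiplicative order of 64 modulo 187 is 20.

20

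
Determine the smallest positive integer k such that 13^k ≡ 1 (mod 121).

By Lagrange's theorem, ord_121(13) divides φ(121) = φ(11^2) = 11·(11−1) = 110 = 2 · 5 · 11.
Divisors of 110: 1, 2, 5, 10, 11, 22, 55, 110.
Test each divisor d:
13^1 ≡ 13 (mod 121)
13^2 ≡ 48 (mod 121)
13^5 ≡ 65 (mod 121)
13^10 ≡ 111 (mod 121)
13^11 ≡ 112 (mod 121)
13^22 ≡ 81 (mod 121)
13^55 ≡ 120 (mod 121)
13^110 ≡ 1 (mod 121) ✓
So ord_121(13) = 110.

110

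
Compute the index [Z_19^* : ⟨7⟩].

6

By Lagrange's theorem, ord_19(7) divides φ(19) = 19 − 1 = 18 = 2 · 3^2.
Divisors of 18: 1, 2, 3, 6, 9, 18.
Compute 7^d (mod 19) for the divisors d until we hit 1:
7^1 ≡ 7
7^2 ≡ 11
7^3 ≡ 1
So ord_19(7) = 3, hence |⟨7⟩| = 3.
The index is φ(19) / ord(7) = 18 / 3 = 6.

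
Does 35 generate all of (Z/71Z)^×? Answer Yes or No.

Yes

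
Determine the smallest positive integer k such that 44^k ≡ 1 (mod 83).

ord(44) | φ(83) = 83 − 1 = 82 = 2 · 41.
Divisors of 82: 1, 2, 41, 82.
Evaluate successive powers at the divisors of 82:
44^1 ≡ 44
44^2 ≡ 27
44^41 ≡ 1
So ord_83(44) = 41.

41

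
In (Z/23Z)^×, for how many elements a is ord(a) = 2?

φ(23) = 23 − 1 = 22 = 2 · 11.
In a cyclic group of order 22, there are φ(d) elements of order d for each divisor d of 22, and zero for non-divisors.
2 | 22, and φ(2) = 2 − 1 = 1.

1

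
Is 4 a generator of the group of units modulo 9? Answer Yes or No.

No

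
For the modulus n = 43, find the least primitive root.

φ(43) = 43 − 1 = 42 = 2 · 3 · 7.
Test candidates g = 2, 3, … against the prime factors q ∈ {2, 3, 7} of φ(43): g is a generator iff g^(42/q) ≢ 1 for every such q.
g = 2: 2^21 ≡ 42; 2^14 ≡ 1 — hits 1, so not a primitive root.
g = 3: 3^21 ≡ 42; 3^14 ≡ 36; 3^6 ≡ 41 — none is 1, so 3 is a primitive root.
So 3 is the smallest generator of (Z/43Z)^×.

3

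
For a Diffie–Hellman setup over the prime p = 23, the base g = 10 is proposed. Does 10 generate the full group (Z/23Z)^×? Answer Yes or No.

φ(23) = 23 − 1 = 22 = 2 · 11.
10 is a primitive root mod 23 iff 10^(φ(23)/q) ≢ 1 for every prime q | φ(23), i.e. q ∈ {2, 11}.
10^11 ≡ 22 (mod 23)  [q = 2: ≢ 1 ✓]
10^2 ≡ 8 (mod 23)  [q = 11: ≢ 1 ✓]
None equal 1, so ord_23(10) = 22: 10 is a primitive root.

Yes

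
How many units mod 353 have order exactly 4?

φ(353) = 353 − 1 = 352 = 2^5 · 11.
Since (Z/353Z)^× is cyclic of order 352, the number of elements of order d is φ(d) when d | 352 and 0 otherwise.
4 = 2^2 divides 352, and φ(4) = 2.

2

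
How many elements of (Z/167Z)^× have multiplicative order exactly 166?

φ(167) = 167 − 1 = 166 = 2 · 83.
In a cyclic group of order 166, there are φ(d) elements of order d for each divisor d of 166, and zero for non-divisors.
166 = 2 · 83 divides 166, and φ(166) = 82.

82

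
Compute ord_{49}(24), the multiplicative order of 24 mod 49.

By Lagrange's theorem, ord_49(24) divides φ(49) = φ(7^2) = 7·(7−1) = 42 = 2 · 3 · 7.
Divisors of 42: 1, 2, 3, 6, 7, 14, 21, 42.
Evaluate successive powers at the divisors of 42:
24^1 ≡ 24 (mod 49)
24^2 ≡ 37 (mod 49)
24^3 ≡ 6 (mod 49)
24^6 ≡ 36 (mod 49)
24^7 ≡ 31 (mod 49)
24^14 ≡ 30 (mod 49)
24^21 ≡ 48 (mod 49)
24^42 ≡ 1 (mod 49) ✓
Therefore the multiplicative order of 24 modulo 49 is 42.

42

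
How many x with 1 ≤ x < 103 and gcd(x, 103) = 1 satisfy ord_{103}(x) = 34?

16

φ(103) = 103 − 1 = 102 = 2 · 3 · 17.
In a cyclic group of order 102, there are φ(d) elements of order d for each divisor d of 102, and zero for non-divisors.
34 = 2 · 17 divides 102, and φ(34) = 16.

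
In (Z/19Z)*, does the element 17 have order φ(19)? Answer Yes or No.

No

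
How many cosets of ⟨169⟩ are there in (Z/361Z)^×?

The order of 169 must divide φ(361) = φ(19^2) = 19·(19−1) = 342 = 2 · 3^2 · 19.
Divisors of 342: 1, 2, 3, 6, 9, 18, 19, 38, 57, 114, 171, 342.
Compute 169^d (mod 361) for the divisors d until we hit 1:
169^1 ≡ 169
169^2 ≡ 42
169^3 ≡ 239
169^6 ≡ 83
169^9 ≡ 343
169^18 ≡ 324
169^19 ≡ 245
169^38 ≡ 99
169^57 ≡ 68
169^114 ≡ 292
169^171 ≡ 1
The order of 169 is 171, so the subgroup it generates has 171 elements.
The index is φ(361) / ord(169) = 342 / 171 = 2.

2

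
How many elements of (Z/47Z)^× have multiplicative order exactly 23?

22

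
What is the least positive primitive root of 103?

5

φ(103) = 103 − 1 = 102 = 2 · 3 · 17.
g is a primitive root iff g^(102/q) ≢ 1 (mod 103) for each prime q ∈ {2, 3, 17}.
g = 2: 2^51 ≡ 1 — hits 1, so not a primitive root.
g = 3: 3^51 ≡ 102; 3^34 ≡ 1 — hits 1, so not a primitive root.
g = 4: 4^51 ≡ 1 — hits 1, so not a primitive root.
g = 5: 5^51 ≡ 102; 5^34 ≡ 56; 5^6 ≡ 72 — none is 1, so 5 is a primitive root.
The smallest primitive root modulo 103 is 5.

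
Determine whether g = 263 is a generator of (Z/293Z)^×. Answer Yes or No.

Yes

φ(293) = 293 − 1 = 292 = 2^2 · 73.
It suffices to check that the order of 263 is not a proper divisor of 292: compute 263^(292/q) for q ∈ {2, 73}.
263^146 ≡ 292 (mod 293)  [q = 2: ≢ 1 ✓]
263^4 ≡ 148 (mod 293)  [q = 73: ≢ 1 ✓]
None equal 1, so ord_293(263) = 292: 263 is a primitive root.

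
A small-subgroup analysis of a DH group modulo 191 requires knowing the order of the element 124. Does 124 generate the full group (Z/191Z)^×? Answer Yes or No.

φ(191) = 191 − 1 = 190 = 2 · 5 · 19.
An element g generates (Z/191Z)^× iff g^(190/q) ≢ 1 (mod 191) for each prime q ∈ {2, 5, 19}.
124^95 ≡ 190 (mod 191)  [q = 2: ≢ 1 ✓]
124^38 ≡ 109 (mod 191)  [q = 5: ≢ 1 ✓]
124^10 ≡ 6 (mod 191)  [q = 19: ≢ 1 ✓]
None equal 1, so ord_191(124) = 190: 124 is a primitive root.

Yes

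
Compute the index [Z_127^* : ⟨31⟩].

2

The order of 31 must divide φ(127) = 127 − 1 = 126 = 2 · 3^2 · 7.
Divisors of 126: 1, 2, 3, 6, 7, 9, 14, 18, 21, 42, 63, 126.
Check 31^d mod 127 for each divisor in increasing order:
31^1 ≡ 31 (mod 127)
31^2 ≡ 72 (mod 127)
31^3 ≡ 73 (mod 127)
31^6 ≡ 122 (mod 127)
31^7 ≡ 99 (mod 127)
31^9 ≡ 16 (mod 127)
31^14 ≡ 22 (mod 127)
31^18 ≡ 2 (mod 127)
31^21 ≡ 19 (mod 127)
31^42 ≡ 107 (mod 127)
31^63 ≡ 1 (mod 127) ✓
So ord_127(31) = 63, hence |⟨31⟩| = 63.
Index = |(Z/127Z)^×| / |⟨31⟩| = 126 / 63 = 2.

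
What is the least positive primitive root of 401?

φ(401) = 401 − 1 = 400 = 2^4 · 5^2.
Test candidates g = 2, 3, … against the prime factors q ∈ {2, 5} of φ(401): g is a generator iff g^(400/q) ≢ 1 for every such q.
g = 2: 2^200 ≡ 1 — hits 1, so not a primitive root.
g = 3: 3^200 ≡ 400; 3^80 ≡ 72 — none is 1, so 3 is a primitive root.
The smallest primitive root modulo 401 is 3.

3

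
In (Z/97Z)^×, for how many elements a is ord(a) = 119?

0

φ(97) = 97 − 1 = 96 = 2^5 · 3.
Since (Z/97Z)^× is cyclic of order 96, the number of elements of order d is φ(d) when d | 96 and 0 otherwise.
Here 96 is not a multiple of 119, so there are no elements of order 119.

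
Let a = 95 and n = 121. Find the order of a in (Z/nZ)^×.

110

The order of 95 must divide φ(121) = φ(11^2) = 11·(11−1) = 110 = 2 · 5 · 11.
Divisors of 110: 1, 2, 5, 10, 11, 22, 55, 110.
Test each divisor d:
95^1 ≡ 95 (mod 121)
95^2 ≡ 71 (mod 121)
95^5 ≡ 98 (mod 121)
95^10 ≡ 45 (mod 121)
95^11 ≡ 40 (mod 121)
95^22 ≡ 27 (mod 121)
95^55 ≡ 120 (mod 121)
95^110 ≡ 1 (mod 121) ✓
So ord_121(95) = 110.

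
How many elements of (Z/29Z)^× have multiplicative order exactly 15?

φ(29) = 29 − 1 = 28 = 2^2 · 7.
(Z/29Z)^× is cyclic (|G| = 28); a cyclic group of order m has exactly φ(d) elements of each order d | m, and none otherwise.
Since 15 ∤ 28, the count is 0.

0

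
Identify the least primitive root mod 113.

3

φ(113) = 113 − 1 = 112 = 2^4 · 7.
g is a primitive root iff g^(112/q) ≢ 1 (mod 113) for each prime q ∈ {2, 7}.
g = 2: 2^56 ≡ 1 — hits 1, so not a primitive root.
g = 3: 3^56 ≡ 112; 3^16 ≡ 49 — none is 1, so 3 is a primitive root.
So 3 is the smallest generator of (Z/113Z)^×.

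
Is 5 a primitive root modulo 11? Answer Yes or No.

φ(11) = 11 − 1 = 10 = 2 · 5.
It suffices to check that the order of 5 is not a proper divisor of 10: compute 5^(10/q) for q ∈ {2, 5}.
5^5 ≡ 1 (mod 11)  [q = 2: ≡ 1 ✗]
5^2 ≡ 3 (mod 11)  [q = 5: ≢ 1 ✓]
The check at q = 2 fails, so 5 generates a proper subgroup.

No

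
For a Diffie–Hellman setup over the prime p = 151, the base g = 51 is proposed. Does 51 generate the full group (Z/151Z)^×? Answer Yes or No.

φ(151) = 151 − 1 = 150 = 2 · 3 · 5^2.
51 is a primitive root mod 151 iff 51^(φ(151)/q) ≢ 1 for every prime q | φ(151), i.e. q ∈ {2, 3, 5}.
51^75 ≡ 150 (mod 151)  [q = 2: ≢ 1 ✓]
51^50 ≡ 32 (mod 151)  [q = 3: ≢ 1 ✓]
51^30 ≡ 64 (mod 151)  [q = 5: ≢ 1 ✓]
None equal 1, so ord_151(51) = 150: 51 is a primitive root.

Yes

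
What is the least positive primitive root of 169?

φ(169) = φ(13^2) = 13·(13−1) = 156 = 2^2 · 3 · 13.
Test candidates g = 2, 3, … against the prime factors q ∈ {2, 3, 13} of φ(169): g is a generator iff g^(156/q) ≢ 1 for every such q.
g = 2: 2^78 ≡ 168; 2^52 ≡ 146; 2^12 ≡ 40 — none is 1, so 2 is a primitive root.
Hence the least primitive root of 169 is 2.

2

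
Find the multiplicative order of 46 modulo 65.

12

By Lagrange's theorem, ord_65(46) divides φ(65) = φ(5·13) = (5−1)·(13−1) = 4·12 = 48 = 2^4 · 3.
Divisors of 48: 1, 2, 3, 4, 6, 8, 12, 16, 24, 48.
Test each divisor d:
46^1 ≡ 46
46^2 ≡ 36
46^3 ≡ 31
46^4 ≡ 61
46^6 ≡ 51
46^8 ≡ 16
46^12 ≡ 1
Hence ord(46) = 12.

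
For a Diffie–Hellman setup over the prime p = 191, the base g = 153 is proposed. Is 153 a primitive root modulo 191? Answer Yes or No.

No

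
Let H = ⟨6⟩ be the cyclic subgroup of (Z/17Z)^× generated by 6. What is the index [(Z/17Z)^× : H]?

1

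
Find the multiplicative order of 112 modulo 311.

ord(112) | φ(311) = 311 − 1 = 310 = 2 · 5 · 31.
Divisors of 310: 1, 2, 5, 10, 31, 62, 155, 310.
Evaluate successive powers at the divisors of 310:
112^1 ≡ 112 (mod 311)
112^2 ≡ 104 (mod 311)
112^5 ≡ 47 (mod 311)
112^10 ≡ 32 (mod 311)
112^31 ≡ 216 (mod 311)
112^62 ≡ 6 (mod 311)
112^155 ≡ 1 (mod 311) ✓
Hence ord(112) = 155.

155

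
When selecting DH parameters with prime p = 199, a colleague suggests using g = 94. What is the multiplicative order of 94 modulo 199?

99

Since 94 ∈ (Z/199Z)^×, its order divides φ(199) = 199 − 1 = 198 = 2 · 3^2 · 11.
Divisors of 198: 1, 2, 3, 6, 9, 11, 18, 22, 33, 66, 99, 198.
Check 94^d mod 199 for each divisor in increasing order:
94^1 ≡ 94 (mod 199)
94^2 ≡ 80 (mod 199)
94^3 ≡ 157 (mod 199)
94^6 ≡ 172 (mod 199)
94^9 ≡ 139 (mod 199)
94^11 ≡ 175 (mod 199)
94^18 ≡ 18 (mod 199)
94^22 ≡ 178 (mod 199)
94^33 ≡ 106 (mod 199)
94^66 ≡ 92 (mod 199)
94^99 ≡ 1 (mod 199) ✓
So ord_199(94) = 99.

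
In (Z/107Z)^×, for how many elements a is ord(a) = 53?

φ(107) = 107 − 1 = 106 = 2 · 53.
Since (Z/107Z)^× is cyclic of order 106, the number of elements of order d is φ(d) when d | 106 and 0 otherwise.
53 | 106, and φ(53) = 53 − 1 = 52.

52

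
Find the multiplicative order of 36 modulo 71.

35

The order of 36 must divide φ(71) = 71 − 1 = 70 = 2 · 5 · 7.
Divisors of 70: 1, 2, 5, 7, 10, 14, 35, 70.
Compute 36^d (mod 71) for the divisors d until we hit 1:
36^1 ≡ 36
36^2 ≡ 18
36^5 ≡ 20
36^7 ≡ 5
36^10 ≡ 45
36^14 ≡ 25
36^35 ≡ 1
The smallest such exponent is 35, so the order of 36 is 35.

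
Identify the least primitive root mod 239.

φ(239) = 239 − 1 = 238 = 2 · 7 · 17.
g is a primitive root iff g^(238/q) ≢ 1 (mod 239) for each prime q ∈ {2, 7, 17}.
g = 2: 2^119 ≡ 1 — hits 1, so not a primitive root.
g = 3: 3^119 ≡ 1 — hits 1, so not a primitive root.
g = 4: 4^119 ≡ 1 — hits 1, so not a primitive root.
g = 5: 5^119 ≡ 1 — hits 1, so not a primitive root.
g = 6: 6^119 ≡ 1 — hits 1, so not a primitive root.
g = 7: 7^119 ≡ 238; 7^34 ≡ 24; 7^14 ≡ 211 — none is 1, so 7 is a primitive root.
Hence the least primitive root of 239 is 7.

7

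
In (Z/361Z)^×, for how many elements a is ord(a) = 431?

φ(361) = φ(19^2) = 19·(19−1) = 342 = 2 · 3^2 · 19.
(Z/361Z)^× is cyclic (|G| = 342); a cyclic group of order m has exactly φ(d) elements of each order d | m, and none otherwise.
Here 342 is not a multiple of 431, so there are no elements of order 431.

0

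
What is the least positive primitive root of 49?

3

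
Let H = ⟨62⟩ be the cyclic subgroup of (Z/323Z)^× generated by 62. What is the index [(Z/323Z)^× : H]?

2

Since 62 ∈ (Z/323Z)^×, its order divides φ(323) = φ(17·19) = (17−1)·(19−1) = 16·18 = 288 = 2^5 · 3^2.
Divisors of 288: 1, 2, 3, 4, 6, 8, 9, 12, 16, 18, 24, 32, 36, 48, 72, 96, 144, 288.
Evaluate successive powers at the divisors of 288:
62^1 ≡ 62 (mod 323)
62^2 ≡ 291 (mod 323)
62^3 ≡ 277 (mod 323)
62^4 ≡ 55 (mod 323)
62^6 ≡ 178 (mod 323)
62^8 ≡ 118 (mod 323)
62^9 ≡ 210 (mod 323)
62^12 ≡ 30 (mod 323)
62^16 ≡ 35 (mod 323)
62^18 ≡ 172 (mod 323)
62^24 ≡ 254 (mod 323)
62^32 ≡ 256 (mod 323)
62^36 ≡ 191 (mod 323)
62^48 ≡ 239 (mod 323)
62^72 ≡ 305 (mod 323)
62^96 ≡ 273 (mod 323)
62^144 ≡ 1 (mod 323) ✓
So ord_323(62) = 144, hence |⟨62⟩| = 144.
Index = |(Z/323Z)^×| / |⟨62⟩| = 288 / 144 = 2.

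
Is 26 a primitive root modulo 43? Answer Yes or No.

φ(43) = 43 − 1 = 42 = 2 · 3 · 7.
Test 26^(42/q) mod 43 for each prime factor q of 42:
26^21 ≡ 42 (mod 43)  [q = 2: ≢ 1 ✓]
26^14 ≡ 6 (mod 43)  [q = 3: ≢ 1 ✓]
26^6 ≡ 35 (mod 43)  [q = 7: ≢ 1 ✓]
None equal 1, so ord_43(26) = 42: 26 is a primitive root.

Yes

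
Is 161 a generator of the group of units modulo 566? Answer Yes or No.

No

φ(566) = φ(2)·φ(283) = 1·282 = 282 = 2 · 3 · 47.
It suffices to check that the order of 161 is not a proper divisor of 282: compute 161^(282/q) for q ∈ {2, 3, 47}.
161^141 ≡ 1 (mod 566)  [q = 2: ≡ 1 ✗]
161^94 ≡ 1 (mod 566)  [q = 3: ≡ 1 ✗]
161^6 ≡ 533 (mod 566)  [q = 47: ≢ 1 ✓]
Since 161^141 ≡ 1, the order of 161 divides 141 < 282, so 161 is not a primitive root.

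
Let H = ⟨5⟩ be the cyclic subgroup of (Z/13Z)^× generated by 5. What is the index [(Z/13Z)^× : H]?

ord(5) | φ(13) = 13 − 1 = 12 = 2^2 · 3.
Divisors of 12: 1, 2, 3, 4, 6, 12.
Test each divisor d:
5^1 ≡ 5
5^2 ≡ 12
5^3 ≡ 8
5^4 ≡ 1
Thus |⟨5⟩| = ord(5) = 4.
Index = |(Z/13Z)^×| / |⟨5⟩| = 12 / 4 = 3.

3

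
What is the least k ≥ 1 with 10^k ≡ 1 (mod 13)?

6

Since 10 ∈ (Z/13Z)^×, its order divides φ(13) = 13 − 1 = 12 = 2^2 · 3.
Divisors of 12: 1, 2, 3, 4, 6, 12.
Test each divisor d:
10^1 ≡ 10 (mod 13)
10^2 ≡ 9 (mod 13)
10^3 ≡ 12 (mod 13)
10^4 ≡ 3 (mod 13)
10^6 ≡ 1 (mod 13) ✓
So ord_13(10) = 6.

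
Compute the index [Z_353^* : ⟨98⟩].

Since 98 ∈ (Z/353Z)^×, its order divides φ(353) = 353 − 1 = 352 = 2^5 · 11.
Divisors of 352: 1, 2, 4, 8, 11, 16, 22, 32, 44, 88, 176, 352.
Test each divisor d:
98^1 ≡ 98
98^2 ≡ 73
98^4 ≡ 34
98^8 ≡ 97
98^11 ≡ 293
98^16 ≡ 231
98^22 ≡ 70
98^32 ≡ 58
98^44 ≡ 311
98^88 ≡ 352
98^176 ≡ 1
Thus |⟨98⟩| = ord(98) = 176.
[(Z/353Z)^× : ⟨98⟩] = 352/176 = 2.

2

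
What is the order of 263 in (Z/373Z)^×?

The order of 263 must divide φ(373) = 373 − 1 = 372 = 2^2 · 3 · 31.
Divisors of 372: 1, 2, 3, 4, 6, 12, 31, 62, 93, 124, 186, 372.
Test each divisor d:
263^1 ≡ 263 (mod 373)
263^2 ≡ 164 (mod 373)
263^3 ≡ 237 (mod 373)
263^4 ≡ 40 (mod 373)
263^6 ≡ 219 (mod 373)
263^12 ≡ 217 (mod 373)
263^31 ≡ 304 (mod 373)
263^62 ≡ 285 (mod 373)
263^93 ≡ 104 (mod 373)
263^124 ≡ 284 (mod 373)
263^186 ≡ 372 (mod 373)
263^372 ≡ 1 (mod 373) ✓
The smallest such exponent is 372, so the order of 263 is 372.

372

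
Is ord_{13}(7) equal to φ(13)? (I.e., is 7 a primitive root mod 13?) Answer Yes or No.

φ(13) = 13 − 1 = 12 = 2^2 · 3.
An element g generates (Z/13Z)^× iff g^(12/q) ≢ 1 (mod 13) for each prime q ∈ {2, 3}.
7^6 ≡ 12 (mod 13)  [q = 2: ≢ 1 ✓]
7^4 ≡ 9 (mod 13)  [q = 3: ≢ 1 ✓]
None equal 1, so ord_13(7) = 12: 7 is a primitive root.

Yes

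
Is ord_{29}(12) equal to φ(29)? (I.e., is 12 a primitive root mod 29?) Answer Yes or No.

No

φ(29) = 29 − 1 = 28 = 2^2 · 7.
12 is a primitive root mod 29 iff 12^(φ(29)/q) ≢ 1 for every prime q | φ(29), i.e. q ∈ {2, 7}.
12^14 ≡ 28 (mod 29)  [q = 2: ≢ 1 ✓]
12^4 ≡ 1 (mod 29)  [q = 7: ≡ 1 ✗]
Since 12^4 ≡ 1, the order of 12 divides 4 < 28, so 12 is not a primitive root.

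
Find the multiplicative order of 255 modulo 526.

262

The order of 255 must divide φ(526) = φ(2)·φ(263) = 1·262 = 262 = 2 · 131.
Divisors of 262: 1, 2, 131, 262.
Compute 255^d (mod 526) for the divisors d until we hit 1:
255^1 ≡ 255
255^2 ≡ 327
255^131 ≡ 525
255^262 ≡ 1
So ord_526(255) = 262.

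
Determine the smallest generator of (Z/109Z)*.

6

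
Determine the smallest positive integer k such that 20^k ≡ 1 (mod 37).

Since 20 ∈ (Z/37Z)^×, its order divides φ(37) = 37 − 1 = 36 = 2^2 · 3^2.
Divisors of 36: 1, 2, 3, 4, 6, 9, 12, 18, 36.
Check 20^d mod 37 for each divisor in increasing order:
20^1 ≡ 20 (mod 37)
20^2 ≡ 30 (mod 37)
20^3 ≡ 8 (mod 37)
20^4 ≡ 12 (mod 37)
20^6 ≡ 27 (mod 37)
20^9 ≡ 31 (mod 37)
20^12 ≡ 26 (mod 37)
20^18 ≡ 36 (mod 37)
20^36 ≡ 1 (mod 37) ✓
So ord_37(20) = 36.

36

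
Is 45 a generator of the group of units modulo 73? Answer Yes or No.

Yes

φ(73) = 73 − 1 = 72 = 2^3 · 3^2.
An element g generates (Z/73Z)^× iff g^(72/q) ≢ 1 (mod 73) for each prime q ∈ {2, 3}.
45^36 ≡ 72 (mod 73)  [q = 2: ≢ 1 ✓]
45^24 ≡ 8 (mod 73)  [q = 3: ≢ 1 ✓]
Every test exponent gives a nontrivial residue, hence 45 generates the full group.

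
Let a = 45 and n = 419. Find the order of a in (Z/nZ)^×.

209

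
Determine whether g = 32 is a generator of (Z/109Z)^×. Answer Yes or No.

φ(109) = 109 − 1 = 108 = 2^2 · 3^3.
An element g generates (Z/109Z)^× iff g^(108/q) ≢ 1 (mod 109) for each prime q ∈ {2, 3}.
32^54 ≡ 108 (mod 109)  [q = 2: ≢ 1 ✓]
32^36 ≡ 1 (mod 109)  [q = 3: ≡ 1 ✗]
Since 32^36 ≡ 1, the order of 32 divides 36 < 108, so 32 is not a primitive root.

No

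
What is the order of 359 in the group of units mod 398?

Since 359 ∈ (Z/398Z)^×, its order divides φ(398) = φ(2)·φ(199) = 1·198 = 198 = 2 · 3^2 · 11.
Divisors of 198: 1, 2, 3, 6, 9, 11, 18, 22, 33, 66, 99, 198.
Test each divisor d:
359^1 ≡ 359 (mod 398)
359^2 ≡ 327 (mod 398)
359^3 ≡ 381 (mod 398)
359^6 ≡ 289 (mod 398)
359^9 ≡ 261 (mod 398)
359^11 ≡ 175 (mod 398)
359^18 ≡ 63 (mod 398)
359^22 ≡ 377 (mod 398)
359^33 ≡ 305 (mod 398)
359^66 ≡ 291 (mod 398)
359^99 ≡ 1 (mod 398) ✓
So ord_398(359) = 99.

99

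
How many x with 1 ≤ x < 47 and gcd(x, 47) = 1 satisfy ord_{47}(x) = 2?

φ(47) = 47 − 1 = 46 = 2 · 23.
In a cyclic group of order 46, there are φ(d) elements of order d for each divisor d of 46, and zero for non-divisors.
2 | 46, and φ(2) = 2 − 1 = 1.

1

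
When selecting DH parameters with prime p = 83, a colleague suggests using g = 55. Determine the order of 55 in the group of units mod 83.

The order of 55 must divide φ(83) = 83 − 1 = 82 = 2 · 41.
Divisors of 82: 1, 2, 41, 82.
Evaluate successive powers at the divisors of 82:
55^1 ≡ 55 (mod 83)
55^2 ≡ 37 (mod 83)
55^41 ≡ 82 (mod 83)
55^82 ≡ 1 (mod 83) ✓
Hence ord(55) = 82.

82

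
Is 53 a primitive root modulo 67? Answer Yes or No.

No

φ(67) = 67 − 1 = 66 = 2 · 3 · 11.
Test 53^(66/q) mod 67 for each prime factor q of 66:
53^33 ≡ 66 (mod 67)  [q = 2: ≢ 1 ✓]
53^22 ≡ 1 (mod 67)  [q = 3: ≡ 1 ✗]
53^6 ≡ 9 (mod 67)  [q = 11: ≢ 1 ✓]
Since 53^22 ≡ 1, the order of 53 divides 22 < 66, so 53 is not a primitive root.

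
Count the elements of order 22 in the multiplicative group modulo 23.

φ(23) = 23 − 1 = 22 = 2 · 11.
Since (Z/23Z)^× is cyclic of order 22, the number of elements of order d is φ(d) when d | 22 and 0 otherwise.
22 = 2 · 11 divides 22, and φ(22) = 10.

10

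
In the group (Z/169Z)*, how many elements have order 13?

12

φ(169) = φ(13^2) = 13·(13−1) = 156 = 2^2 · 3 · 13.
In a cyclic group of order 156, there are φ(d) elements of order d for each divisor d of 156, and zero for non-divisors.
13 | 156, and φ(13) = 13 − 1 = 12.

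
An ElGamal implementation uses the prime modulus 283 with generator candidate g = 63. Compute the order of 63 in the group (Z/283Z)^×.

141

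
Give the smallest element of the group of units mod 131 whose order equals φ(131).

2

φ(131) = 131 − 1 = 130 = 2 · 5 · 13.
g is a primitive root iff g^(130/q) ≢ 1 (mod 131) for each prime q ∈ {2, 5, 13}.
g = 2: 2^65 ≡ 130; 2^26 ≡ 53; 2^10 ≡ 107 — none is 1, so 2 is a primitive root.
So 2 is the smallest generator of (Z/131Z)^×.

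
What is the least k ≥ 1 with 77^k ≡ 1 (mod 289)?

136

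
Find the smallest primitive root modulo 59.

φ(59) = 59 − 1 = 58 = 2 · 29.
g is a primitive root iff g^(58/q) ≢ 1 (mod 59) for each prime q ∈ {2, 29}.
g = 2: 2^29 ≡ 58; 2^2 ≡ 4 — none is 1, so 2 is a primitive root.
So 2 is the smallest generator of (Z/59Z)^×.

2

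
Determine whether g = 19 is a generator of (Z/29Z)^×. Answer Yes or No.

φ(29) = 29 − 1 = 28 = 2^2 · 7.
19 is a primitive root mod 29 iff 19^(φ(29)/q) ≢ 1 for every prime q | φ(29), i.e. q ∈ {2, 7}.
19^14 ≡ 28 (mod 29)  [q = 2: ≢ 1 ✓]
19^4 ≡ 24 (mod 29)  [q = 7: ≢ 1 ✓]
Every test exponent gives a nontrivial residue, hence 19 generates the full group.

Yes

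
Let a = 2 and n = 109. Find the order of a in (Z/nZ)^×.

Since 2 ∈ (Z/109Z)^×, its order divides φ(109) = 109 − 1 = 108 = 2^2 · 3^3.
Divisors of 108: 1, 2, 3, 4, 6, 9, 12, 18, 27, 36, 54, 108.
Compute 2^d (mod 109) for the divisors d until we hit 1:
2^1 ≡ 2
2^2 ≡ 4
2^3 ≡ 8
2^4 ≡ 16
2^6 ≡ 64
2^9 ≡ 76
2^12 ≡ 63
2^18 ≡ 108
2^27 ≡ 33
2^36 ≡ 1
Therefore the multiplicative order of 2 modulo 109 is 36.

36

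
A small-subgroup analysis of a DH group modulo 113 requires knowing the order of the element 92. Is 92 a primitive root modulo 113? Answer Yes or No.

Yes

φ(113) = 113 − 1 = 112 = 2^4 · 7.
Test 92^(112/q) mod 113 for each prime factor q of 112:
92^56 ≡ 112 (mod 113)  [q = 2: ≢ 1 ✓]
92^16 ≡ 28 (mod 113)  [q = 7: ≢ 1 ✓]
All checks pass, so 92 has order 112 and is a primitive root modulo 113.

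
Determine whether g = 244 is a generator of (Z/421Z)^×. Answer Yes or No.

φ(421) = 421 − 1 = 420 = 2^2 · 3 · 5 · 7.
Test 244^(420/q) mod 421 for each prime factor q of 420:
244^210 ≡ 420 (mod 421)  [q = 2: ≢ 1 ✓]
244^140 ≡ 20 (mod 421)  [q = 3: ≢ 1 ✓]
244^84 ≡ 279 (mod 421)  [q = 5: ≢ 1 ✓]
244^60 ≡ 33 (mod 421)  [q = 7: ≢ 1 ✓]
Every test exponent gives a nontrivial residue, hence 244 generates the full group.

Yes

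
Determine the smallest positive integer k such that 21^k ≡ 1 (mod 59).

29

The order of 21 must divide φ(59) = 59 − 1 = 58 = 2 · 29.
Divisors of 58: 1, 2, 29, 58.
Evaluate successive powers at the divisors of 58:
21^1 ≡ 21 (mod 59)
21^2 ≡ 28 (mod 59)
21^29 ≡ 1 (mod 59) ✓
So ord_59(21) = 29.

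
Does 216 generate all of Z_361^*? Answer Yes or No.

φ(361) = φ(19^2) = 19·(19−1) = 342 = 2 · 3^2 · 19.
216 is a primitive root mod 361 iff 216^(φ(361)/q) ≢ 1 for every prime q | φ(361), i.e. q ∈ {2, 3, 19}.
216^171 ≡ 1 (mod 361)  [q = 2: ≡ 1 ✗]
216^114 ≡ 1 (mod 361)  [q = 3: ≡ 1 ✗]
216^18 ≡ 115 (mod 361)  [q = 19: ≢ 1 ✓]
216^171 ≡ 1 shows ord(216) | 171, strictly less than φ(361); not a primitive root.

No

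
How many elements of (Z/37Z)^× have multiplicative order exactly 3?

2

φ(37) = 37 − 1 = 36 = 2^2 · 3^2.
(Z/37Z)^× is cyclic (|G| = 36); a cyclic group of order m has exactly φ(d) elements of each order d | m, and none otherwise.
3 | 36, and φ(3) = 3 − 1 = 2.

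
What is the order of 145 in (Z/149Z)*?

By Lagrange's theorem, ord_149(145) divides φ(149) = 149 − 1 = 148 = 2^2 · 37.
Divisors of 148: 1, 2, 4, 37, 74, 148.
Check 145^d mod 149 for each divisor in increasing order:
145^1 ≡ 145
145^2 ≡ 16
145^4 ≡ 107
145^37 ≡ 1
Therefore the multiplicative order of 145 modulo 149 is 37.

37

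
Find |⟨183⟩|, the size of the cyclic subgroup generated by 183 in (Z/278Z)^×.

Since 183 ∈ (Z/278Z)^×, its order divides φ(278) = φ(2)·φ(139) = 1·138 = 138 = 2 · 3 · 23.
Divisors of 138: 1, 2, 3, 6, 23, 46, 69, 138.
Evaluate successive powers at the divisors of 138:
183^1 ≡ 183 (mod 278)
183^2 ≡ 129 (mod 278)
183^3 ≡ 255 (mod 278)
183^6 ≡ 251 (mod 278)
183^23 ≡ 1 (mod 278) ✓
So ord_278(183) = 23.

23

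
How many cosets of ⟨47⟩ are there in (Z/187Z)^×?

8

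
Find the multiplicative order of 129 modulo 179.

Since 129 ∈ (Z/179Z)^×, its order divides φ(179) = 179 − 1 = 178 = 2 · 89.
Divisors of 178: 1, 2, 89, 178.
Check 129^d mod 179 for each divisor in increasing order:
129^1 ≡ 129
129^2 ≡ 173
129^89 ≡ 1
Hence ord(129) = 89.

89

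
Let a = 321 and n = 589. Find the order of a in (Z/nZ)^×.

ord(321) | φ(589) = φ(19·31) = (19−1)·(31−1) = 18·30 = 540 = 2^2 · 3^3 · 5.
Divisors of 540: 1, 2, 3, 4, 5, 6, 9, 10, 12, 15, 18, 20, 27, 30, 36, 45, 54, 60, 90, 108, 135, 180, 270, 540.
Test each divisor d:
321^1 ≡ 321 (mod 589)
321^2 ≡ 555 (mod 589)
321^3 ≡ 277 (mod 589)
321^4 ≡ 567 (mod 589)
321^5 ≡ 6 (mod 589)
321^6 ≡ 159 (mod 589)
321^9 ≡ 457 (mod 589)
321^10 ≡ 36 (mod 589)
321^12 ≡ 543 (mod 589)
321^15 ≡ 216 (mod 589)
321^18 ≡ 343 (mod 589)
321^20 ≡ 118 (mod 589)
321^27 ≡ 77 (mod 589)
321^30 ≡ 125 (mod 589)
321^36 ≡ 438 (mod 589)
321^45 ≡ 495 (mod 589)
321^54 ≡ 39 (mod 589)
321^60 ≡ 311 (mod 589)
321^90 ≡ 1 (mod 589) ✓
The smallest such exponent is 90, so the order of 321 is 90.

90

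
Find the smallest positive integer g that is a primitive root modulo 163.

2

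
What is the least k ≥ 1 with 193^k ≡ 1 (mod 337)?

84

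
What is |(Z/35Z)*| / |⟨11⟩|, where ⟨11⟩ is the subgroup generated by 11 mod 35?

8

ord(11) | φ(35) = φ(5·7) = (5−1)·(7−1) = 4·6 = 24 = 2^3 · 3.
Divisors of 24: 1, 2, 3, 4, 6, 8, 12, 24.
Evaluate successive powers at the divisors of 24:
11^1 ≡ 11 (mod 35)
11^2 ≡ 16 (mod 35)
11^3 ≡ 1 (mod 35) ✓
Thus |⟨11⟩| = ord(11) = 3.
The index is φ(35) / ord(11) = 24 / 3 = 8.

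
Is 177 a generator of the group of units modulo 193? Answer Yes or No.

φ(193) = 193 − 1 = 192 = 2^6 · 3.
It suffices to check that the order of 177 is not a proper divisor of 192: compute 177^(192/q) for q ∈ {2, 3}.
177^96 ≡ 1 (mod 193)  [q = 2: ≡ 1 ✗]
177^64 ≡ 84 (mod 193)  [q = 3: ≢ 1 ✓]
The check at q = 2 fails, so 177 generates a proper subgroup.

No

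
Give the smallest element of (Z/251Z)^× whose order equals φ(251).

6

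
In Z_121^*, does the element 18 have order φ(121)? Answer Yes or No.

φ(121) = φ(11^2) = 11·(11−1) = 110 = 2 · 5 · 11.
It suffices to check that the order of 18 is not a proper divisor of 110: compute 18^(110/q) for q ∈ {2, 5, 11}.
18^55 ≡ 120 (mod 121)  [q = 2: ≢ 1 ✓]
18^22 ≡ 27 (mod 121)  [q = 5: ≢ 1 ✓]
18^10 ≡ 56 (mod 121)  [q = 11: ≢ 1 ✓]
Every test exponent gives a nontrivial residue, hence 18 generates the full group.

Yes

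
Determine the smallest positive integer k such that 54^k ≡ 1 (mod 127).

By Lagrange's theorem, ord_127(54) divides φ(127) = 127 − 1 = 126 = 2 · 3^2 · 7.
Divisors of 126: 1, 2, 3, 6, 7, 9, 14, 18, 21, 42, 63, 126.
Test each divisor d:
54^1 ≡ 54
54^2 ≡ 122
54^3 ≡ 111
54^6 ≡ 2
54^7 ≡ 108
54^9 ≡ 95
54^14 ≡ 107
54^18 ≡ 8
54^21 ≡ 126
54^42 ≡ 1
Therefore the multiplicative order of 54 modulo 127 is 42.

42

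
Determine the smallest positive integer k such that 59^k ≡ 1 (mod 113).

112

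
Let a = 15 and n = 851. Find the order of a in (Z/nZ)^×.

396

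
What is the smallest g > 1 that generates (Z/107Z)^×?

φ(107) = 107 − 1 = 106 = 2 · 53.
Test candidates g = 2, 3, … against the prime factors q ∈ {2, 53} of φ(107): g is a generator iff g^(106/q) ≢ 1 for every such q.
g = 2: 2^53 ≡ 106; 2^2 ≡ 4 — none is 1, so 2 is a primitive root.
Hence the least primitive root of 107 is 2.

2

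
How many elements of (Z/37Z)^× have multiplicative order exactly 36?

12

φ(37) = 37 − 1 = 36 = 2^2 · 3^2.
Since (Z/37Z)^× is cyclic of order 36, the number of elements of order d is φ(d) when d | 36 and 0 otherwise.
36 = 2^2 · 3^2 divides 36, and φ(36) = 12.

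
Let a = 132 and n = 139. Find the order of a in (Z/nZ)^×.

The order of 132 must divide φ(139) = 139 − 1 = 138 = 2 · 3 · 23.
Divisors of 138: 1, 2, 3, 6, 23, 46, 69, 138.
Test each divisor d:
132^1 ≡ 132 (mod 139)
132^2 ≡ 49 (mod 139)
132^3 ≡ 74 (mod 139)
132^6 ≡ 55 (mod 139)
132^23 ≡ 43 (mod 139)
132^46 ≡ 42 (mod 139)
132^69 ≡ 138 (mod 139)
132^138 ≡ 1 (mod 139) ✓
So ord_139(132) = 138.

138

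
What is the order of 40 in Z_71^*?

35

By Lagrange's theorem, ord_71(40) divides φ(71) = 71 − 1 = 70 = 2 · 5 · 7.
Divisors of 70: 1, 2, 5, 7, 10, 14, 35, 70.
Evaluate successive powers at the divisors of 70:
40^1 ≡ 40 (mod 71)
40^2 ≡ 38 (mod 71)
40^5 ≡ 37 (mod 71)
40^7 ≡ 57 (mod 71)
40^10 ≡ 20 (mod 71)
40^14 ≡ 54 (mod 71)
40^35 ≡ 1 (mod 71) ✓
Hence ord(40) = 35.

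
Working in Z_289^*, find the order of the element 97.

ord(97) | φ(289) = φ(17^2) = 17·(17−1) = 272 = 2^4 · 17.
Divisors of 272: 1, 2, 4, 8, 16, 17, 34, 68, 136, 272.
Check 97^d mod 289 for each divisor in increasing order:
97^1 ≡ 97 (mod 289)
97^2 ≡ 161 (mod 289)
97^4 ≡ 200 (mod 289)
97^8 ≡ 118 (mod 289)
97^16 ≡ 52 (mod 289)
97^17 ≡ 131 (mod 289)
97^34 ≡ 110 (mod 289)
97^68 ≡ 251 (mod 289)
97^136 ≡ 288 (mod 289)
97^272 ≡ 1 (mod 289) ✓
Hence ord(97) = 272.

272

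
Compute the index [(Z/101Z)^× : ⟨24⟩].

Since 24 ∈ (Z/101Z)^×, its order divides φ(101) = 101 − 1 = 100 = 2^2 · 5^2.
Divisors of 100: 1, 2, 4, 5, 10, 20, 25, 50, 100.
Test each divisor d:
24^1 ≡ 24 (mod 101)
24^2 ≡ 71 (mod 101)
24^4 ≡ 92 (mod 101)
24^5 ≡ 87 (mod 101)
24^10 ≡ 95 (mod 101)
24^20 ≡ 36 (mod 101)
24^25 ≡ 1 (mod 101) ✓
So ord_101(24) = 25, hence |⟨24⟩| = 25.
Index = |(Z/101Z)^×| / |⟨24⟩| = 100 / 25 = 4.

4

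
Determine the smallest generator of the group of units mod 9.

2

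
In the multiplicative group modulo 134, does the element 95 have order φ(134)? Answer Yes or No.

Yes

φ(134) = φ(2)·φ(67) = 1·66 = 66 = 2 · 3 · 11.
95 is a primitive root mod 134 iff 95^(φ(134)/q) ≢ 1 for every prime q | φ(134), i.e. q ∈ {2, 3, 11}.
95^33 ≡ 133 (mod 134)  [q = 2: ≢ 1 ✓]
95^22 ≡ 37 (mod 134)  [q = 3: ≢ 1 ✓]
95^6 ≡ 107 (mod 134)  [q = 11: ≢ 1 ✓]
All checks pass, so 95 has order 66 and is a primitive root modulo 134.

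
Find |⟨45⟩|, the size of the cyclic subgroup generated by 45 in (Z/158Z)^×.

39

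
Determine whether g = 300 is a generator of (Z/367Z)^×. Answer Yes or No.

φ(367) = 367 − 1 = 366 = 2 · 3 · 61.
It suffices to check that the order of 300 is not a proper divisor of 366: compute 300^(366/q) for q ∈ {2, 3, 61}.
300^183 ≡ 366 (mod 367)  [q = 2: ≢ 1 ✓]
300^122 ≡ 83 (mod 367)  [q = 3: ≢ 1 ✓]
300^6 ≡ 134 (mod 367)  [q = 61: ≢ 1 ✓]
None equal 1, so ord_367(300) = 366: 300 is a primitive root.

Yes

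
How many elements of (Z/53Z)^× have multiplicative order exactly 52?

φ(53) = 53 − 1 = 52 = 2^2 · 13.
(Z/53Z)^× is cyclic (|G| = 52); a cyclic group of order m has exactly φ(d) elements of each order d | m, and none otherwise.
52 = 2^2 · 13 divides 52, and φ(52) = 24.

24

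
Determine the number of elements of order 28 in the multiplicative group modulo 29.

φ(29) = 29 − 1 = 28 = 2^2 · 7.
Since (Z/29Z)^× is cyclic of order 28, the number of elements of order d is φ(d) when d | 28 and 0 otherwise.
28 = 2^2 · 7 divides 28, and φ(28) = 12.

12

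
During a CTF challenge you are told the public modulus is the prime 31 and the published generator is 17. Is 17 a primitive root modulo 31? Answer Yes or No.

Yes

φ(31) = 31 − 1 = 30 = 2 · 3 · 5.
It suffices to check that the order of 17 is not a proper divisor of 30: compute 17^(30/q) for q ∈ {2, 3, 5}.
17^15 ≡ 30 (mod 31)  [q = 2: ≢ 1 ✓]
17^10 ≡ 25 (mod 31)  [q = 3: ≢ 1 ✓]
17^6 ≡ 8 (mod 31)  [q = 5: ≢ 1 ✓]
None equal 1, so ord_31(17) = 30: 17 is a primitive root.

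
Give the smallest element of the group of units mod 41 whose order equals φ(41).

6

φ(41) = 41 − 1 = 40 = 2^3 · 5.
Test candidates g = 2, 3, … against the prime factors q ∈ {2, 5} of φ(41): g is a generator iff g^(40/q) ≢ 1 for every such q.
g = 2: 2^20 ≡ 1 — hits 1, so not a primitive root.
g = 3: 3^20 ≡ 40; 3^8 ≡ 1 — hits 1, so not a primitive root.
g = 4: 4^20 ≡ 1 — hits 1, so not a primitive root.
g = 5: 5^20 ≡ 1 — hits 1, so not a primitive root.
g = 6: 6^20 ≡ 40; 6^8 ≡ 10 — none is 1, so 6 is a primitive root.
Hence the least primitive root of 41 is 6.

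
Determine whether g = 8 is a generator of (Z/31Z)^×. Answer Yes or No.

No

φ(31) = 31 − 1 = 30 = 2 · 3 · 5.
It suffices to check that the order of 8 is not a proper divisor of 30: compute 8^(30/q) for q ∈ {2, 3, 5}.
8^15 ≡ 1 (mod 31)  [q = 2: ≡ 1 ✗]
8^10 ≡ 1 (mod 31)  [q = 3: ≡ 1 ✗]
8^6 ≡ 8 (mod 31)  [q = 5: ≢ 1 ✓]
Since 8^15 ≡ 1, the order of 8 divides 15 < 30, so 8 is not a primitive root.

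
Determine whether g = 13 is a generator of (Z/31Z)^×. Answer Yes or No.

Yes

φ(31) = 31 − 1 = 30 = 2 · 3 · 5.
Test 13^(30/q) mod 31 for each prime factor q of 30:
13^15 ≡ 30 (mod 31)  [q = 2: ≢ 1 ✓]
13^10 ≡ 5 (mod 31)  [q = 3: ≢ 1 ✓]
13^6 ≡ 16 (mod 31)  [q = 5: ≢ 1 ✓]
Every test exponent gives a nontrivial residue, hence 13 generates the full group.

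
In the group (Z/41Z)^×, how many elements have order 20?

8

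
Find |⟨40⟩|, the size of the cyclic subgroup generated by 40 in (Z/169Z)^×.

13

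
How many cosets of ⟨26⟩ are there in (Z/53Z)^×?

By Lagrange's theorem, ord_53(26) divides φ(53) = 53 − 1 = 52 = 2^2 · 13.
Divisors of 52: 1, 2, 4, 13, 26, 52.
Test each divisor d:
26^1 ≡ 26 (mod 53)
26^2 ≡ 40 (mod 53)
26^4 ≡ 10 (mod 53)
26^13 ≡ 30 (mod 53)
26^26 ≡ 52 (mod 53)
26^52 ≡ 1 (mod 53) ✓
Thus |⟨26⟩| = ord(26) = 52.
Index = |(Z/53Z)^×| / |⟨26⟩| = 52 / 52 = 1.

1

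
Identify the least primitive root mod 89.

3

φ(89) = 89 − 1 = 88 = 2^3 · 11.
g is a primitive root iff g^(88/q) ≢ 1 (mod 89) for each prime q ∈ {2, 11}.
g = 2: 2^44 ≡ 1 — hits 1, so not a primitive root.
g = 3: 3^44 ≡ 88; 3^8 ≡ 64 — none is 1, so 3 is a primitive root.
Hence the least primitive root of 89 is 3.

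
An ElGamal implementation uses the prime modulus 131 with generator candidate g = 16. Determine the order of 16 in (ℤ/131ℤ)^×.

ord(16) | φ(131) = 131 − 1 = 130 = 2 · 5 · 13.
Divisors of 130: 1, 2, 5, 10, 13, 26, 65, 130.
Evaluate successive powers at the divisors of 130:
16^1 ≡ 16 (mod 131)
16^2 ≡ 125 (mod 131)
16^5 ≡ 52 (mod 131)
16^10 ≡ 84 (mod 131)
16^13 ≡ 58 (mod 131)
16^26 ≡ 89 (mod 131)
16^65 ≡ 1 (mod 131) ✓
Therefore the multiplicative order of 16 modulo 131 is 65.

65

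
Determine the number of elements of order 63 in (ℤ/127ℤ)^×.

36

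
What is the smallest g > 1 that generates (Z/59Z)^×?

2

φ(59) = 59 − 1 = 58 = 2 · 29.
Test candidates g = 2, 3, … against the prime factors q ∈ {2, 29} of φ(59): g is a generator iff g^(58/q) ≢ 1 for every such q.
g = 2: 2^29 ≡ 58; 2^2 ≡ 4 — none is 1, so 2 is a primitive root.
So 2 is the smallest generator of (Z/59Z)^×.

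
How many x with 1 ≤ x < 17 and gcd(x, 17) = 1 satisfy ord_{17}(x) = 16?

8

φ(17) = 17 − 1 = 16 = 2^4.
(Z/17Z)^× is cyclic (|G| = 16); a cyclic group of order m has exactly φ(d) elements of each order d | m, and none otherwise.
16 = 2^4 divides 16, and φ(16) = 8.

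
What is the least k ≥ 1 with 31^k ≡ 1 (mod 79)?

The order of 31 must divide φ(79) = 79 − 1 = 78 = 2 · 3 · 13.
Divisors of 78: 1, 2, 3, 6, 13, 26, 39, 78.
Evaluate successive powers at the divisors of 78:
31^1 ≡ 31
31^2 ≡ 13
31^3 ≡ 8
31^6 ≡ 64
31^13 ≡ 23
31^26 ≡ 55
31^39 ≡ 1
So ord_79(31) = 39.

39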